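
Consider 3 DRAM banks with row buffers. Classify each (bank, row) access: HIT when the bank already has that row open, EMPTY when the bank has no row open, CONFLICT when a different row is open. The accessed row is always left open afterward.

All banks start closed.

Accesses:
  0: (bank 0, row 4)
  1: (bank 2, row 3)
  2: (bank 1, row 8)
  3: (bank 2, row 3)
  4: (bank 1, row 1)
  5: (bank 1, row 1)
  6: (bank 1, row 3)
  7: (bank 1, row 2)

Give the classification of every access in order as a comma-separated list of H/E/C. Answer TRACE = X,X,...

TRACE = E,E,E,H,C,H,C,C

0: bank 0 row 4 — prev None → EMPTY
1: bank 2 row 3 — prev None → EMPTY
2: bank 1 row 8 — prev None → EMPTY
3: bank 2 row 3 — prev 3 → HIT
4: bank 1 row 1 — prev 8 → CONFLICT
5: bank 1 row 1 — prev 1 → HIT
6: bank 1 row 3 — prev 1 → CONFLICT
7: bank 1 row 2 — prev 3 → CONFLICT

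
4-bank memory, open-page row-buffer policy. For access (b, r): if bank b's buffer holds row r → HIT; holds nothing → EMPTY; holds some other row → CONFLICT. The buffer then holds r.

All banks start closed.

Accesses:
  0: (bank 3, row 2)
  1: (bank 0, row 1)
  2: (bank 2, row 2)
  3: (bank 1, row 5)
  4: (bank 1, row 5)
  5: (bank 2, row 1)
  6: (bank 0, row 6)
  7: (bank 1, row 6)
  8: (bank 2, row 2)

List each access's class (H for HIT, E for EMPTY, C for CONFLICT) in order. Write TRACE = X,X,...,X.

step 0: bank3 None->2 [EMPTY]
step 1: bank0 None->1 [EMPTY]
step 2: bank2 None->2 [EMPTY]
step 3: bank1 None->5 [EMPTY]
step 4: bank1 5->5 [HIT]
step 5: bank2 2->1 [CONFLICT]
step 6: bank0 1->6 [CONFLICT]
step 7: bank1 5->6 [CONFLICT]
step 8: bank2 1->2 [CONFLICT]

TRACE = E,E,E,E,H,C,C,C,C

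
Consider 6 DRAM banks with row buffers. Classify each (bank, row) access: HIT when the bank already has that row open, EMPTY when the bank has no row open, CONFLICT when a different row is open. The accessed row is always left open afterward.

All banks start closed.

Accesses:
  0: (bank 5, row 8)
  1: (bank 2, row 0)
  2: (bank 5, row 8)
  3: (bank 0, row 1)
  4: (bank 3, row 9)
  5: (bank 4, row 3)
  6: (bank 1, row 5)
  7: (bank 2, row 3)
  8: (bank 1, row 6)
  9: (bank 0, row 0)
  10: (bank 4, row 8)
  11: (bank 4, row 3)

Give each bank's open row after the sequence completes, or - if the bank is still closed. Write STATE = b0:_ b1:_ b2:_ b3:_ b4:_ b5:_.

#0 (5,8) E
#1 (2,0) E
#2 (5,8) H  (was 8)
#3 (0,1) E
#4 (3,9) E
#5 (4,3) E
#6 (1,5) E
#7 (2,3) C  (was 0)
#8 (1,6) C  (was 5)
#9 (0,0) C  (was 1)
#10 (4,8) C  (was 3)
#11 (4,3) C  (was 8)

STATE = b0:0 b1:6 b2:3 b3:9 b4:3 b5:8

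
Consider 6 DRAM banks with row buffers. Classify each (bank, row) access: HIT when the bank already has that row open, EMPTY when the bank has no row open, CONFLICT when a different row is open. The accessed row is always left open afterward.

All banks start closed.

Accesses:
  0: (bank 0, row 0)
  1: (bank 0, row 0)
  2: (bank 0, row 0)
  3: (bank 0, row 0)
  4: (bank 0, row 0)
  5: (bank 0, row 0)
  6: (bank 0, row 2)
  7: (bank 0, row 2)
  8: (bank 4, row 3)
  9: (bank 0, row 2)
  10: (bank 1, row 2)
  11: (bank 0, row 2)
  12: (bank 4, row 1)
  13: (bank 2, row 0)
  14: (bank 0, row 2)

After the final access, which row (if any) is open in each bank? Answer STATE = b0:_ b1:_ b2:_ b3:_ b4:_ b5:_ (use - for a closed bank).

#0 (0,0) E
#1 (0,0) H  (was 0)
#2 (0,0) H  (was 0)
#3 (0,0) H  (was 0)
#4 (0,0) H  (was 0)
#5 (0,0) H  (was 0)
#6 (0,2) C  (was 0)
#7 (0,2) H  (was 2)
#8 (4,3) E
#9 (0,2) H  (was 2)
#10 (1,2) E
#11 (0,2) H  (was 2)
#12 (4,1) C  (was 3)
#13 (2,0) E
#14 (0,2) H  (was 2)

STATE = b0:2 b1:2 b2:0 b3:- b4:1 b5:-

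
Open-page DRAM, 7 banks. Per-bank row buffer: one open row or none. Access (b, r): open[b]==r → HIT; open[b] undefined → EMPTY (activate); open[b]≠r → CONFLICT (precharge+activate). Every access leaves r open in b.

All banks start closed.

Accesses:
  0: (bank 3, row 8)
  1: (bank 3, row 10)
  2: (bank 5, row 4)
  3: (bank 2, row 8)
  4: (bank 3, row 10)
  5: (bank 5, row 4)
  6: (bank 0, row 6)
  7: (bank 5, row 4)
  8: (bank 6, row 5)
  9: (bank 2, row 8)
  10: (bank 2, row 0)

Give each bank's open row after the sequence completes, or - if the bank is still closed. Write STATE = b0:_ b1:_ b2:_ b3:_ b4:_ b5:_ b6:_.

#0 (3,8) E
#1 (3,10) C  (was 8)
#2 (5,4) E
#3 (2,8) E
#4 (3,10) H  (was 10)
#5 (5,4) H  (was 4)
#6 (0,6) E
#7 (5,4) H  (was 4)
#8 (6,5) E
#9 (2,8) H  (was 8)
#10 (2,0) C  (was 8)

STATE = b0:6 b1:- b2:0 b3:10 b4:- b5:4 b6:5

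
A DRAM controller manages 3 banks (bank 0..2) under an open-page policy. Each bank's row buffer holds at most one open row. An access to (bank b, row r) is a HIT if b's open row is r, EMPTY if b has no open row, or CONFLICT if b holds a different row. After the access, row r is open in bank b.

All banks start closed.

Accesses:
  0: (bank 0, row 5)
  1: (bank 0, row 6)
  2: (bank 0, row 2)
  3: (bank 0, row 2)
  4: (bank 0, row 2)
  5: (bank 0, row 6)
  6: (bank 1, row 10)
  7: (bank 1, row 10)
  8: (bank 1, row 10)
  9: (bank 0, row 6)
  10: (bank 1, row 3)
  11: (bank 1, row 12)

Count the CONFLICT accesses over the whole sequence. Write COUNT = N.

COUNT = 5

0: bank 0 row 5 — prev None → EMPTY
1: bank 0 row 6 — prev 5 → CONFLICT
2: bank 0 row 2 — prev 6 → CONFLICT
3: bank 0 row 2 — prev 2 → HIT
4: bank 0 row 2 — prev 2 → HIT
5: bank 0 row 6 — prev 2 → CONFLICT
6: bank 1 row 10 — prev None → EMPTY
7: bank 1 row 10 — prev 10 → HIT
8: bank 1 row 10 — prev 10 → HIT
9: bank 0 row 6 — prev 6 → HIT
10: bank 1 row 3 — prev 10 → CONFLICT
11: bank 1 row 12 — prev 3 → CONFLICT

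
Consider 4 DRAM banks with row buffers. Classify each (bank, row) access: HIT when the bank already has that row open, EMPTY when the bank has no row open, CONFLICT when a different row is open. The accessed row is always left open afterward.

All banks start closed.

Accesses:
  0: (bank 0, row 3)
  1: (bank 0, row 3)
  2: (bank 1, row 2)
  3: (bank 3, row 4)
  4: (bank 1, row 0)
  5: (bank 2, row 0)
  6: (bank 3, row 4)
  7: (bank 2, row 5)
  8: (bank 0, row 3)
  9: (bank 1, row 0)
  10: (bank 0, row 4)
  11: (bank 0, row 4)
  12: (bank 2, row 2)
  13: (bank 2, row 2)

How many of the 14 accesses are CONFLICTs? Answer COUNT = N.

0: bank 0 row 3 — prev None → EMPTY
1: bank 0 row 3 — prev 3 → HIT
2: bank 1 row 2 — prev None → EMPTY
3: bank 3 row 4 — prev None → EMPTY
4: bank 1 row 0 — prev 2 → CONFLICT
5: bank 2 row 0 — prev None → EMPTY
6: bank 3 row 4 — prev 4 → HIT
7: bank 2 row 5 — prev 0 → CONFLICT
8: bank 0 row 3 — prev 3 → HIT
9: bank 1 row 0 — prev 0 → HIT
10: bank 0 row 4 — prev 3 → CONFLICT
11: bank 0 row 4 — prev 4 → HIT
12: bank 2 row 2 — prev 5 → CONFLICT
13: bank 2 row 2 — prev 2 → HIT

COUNT = 4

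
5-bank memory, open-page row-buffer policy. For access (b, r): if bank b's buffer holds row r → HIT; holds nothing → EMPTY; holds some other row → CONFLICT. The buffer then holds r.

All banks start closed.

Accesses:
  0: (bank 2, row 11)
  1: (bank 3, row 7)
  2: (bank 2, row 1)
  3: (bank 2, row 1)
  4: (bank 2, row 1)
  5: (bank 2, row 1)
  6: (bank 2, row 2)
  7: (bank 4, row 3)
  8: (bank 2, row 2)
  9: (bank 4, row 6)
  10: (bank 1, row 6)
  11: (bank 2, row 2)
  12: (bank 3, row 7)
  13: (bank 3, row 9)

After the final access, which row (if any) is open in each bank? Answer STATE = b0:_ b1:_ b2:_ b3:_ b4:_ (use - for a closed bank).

  [0] b2 r11: no row ⇒ E
  [1] b3 r7: no row ⇒ E
  [2] b2 r1: had r11 ⇒ C
  [3] b2 r1: had r1 ⇒ H
  [4] b2 r1: had r1 ⇒ H
  [5] b2 r1: had r1 ⇒ H
  [6] b2 r2: had r1 ⇒ C
  [7] b4 r3: no row ⇒ E
  [8] b2 r2: had r2 ⇒ H
  [9] b4 r6: had r3 ⇒ C
  [10] b1 r6: no row ⇒ E
  [11] b2 r2: had r2 ⇒ H
  [12] b3 r7: had r7 ⇒ H
  [13] b3 r9: had r7 ⇒ C

STATE = b0:- b1:6 b2:2 b3:9 b4:6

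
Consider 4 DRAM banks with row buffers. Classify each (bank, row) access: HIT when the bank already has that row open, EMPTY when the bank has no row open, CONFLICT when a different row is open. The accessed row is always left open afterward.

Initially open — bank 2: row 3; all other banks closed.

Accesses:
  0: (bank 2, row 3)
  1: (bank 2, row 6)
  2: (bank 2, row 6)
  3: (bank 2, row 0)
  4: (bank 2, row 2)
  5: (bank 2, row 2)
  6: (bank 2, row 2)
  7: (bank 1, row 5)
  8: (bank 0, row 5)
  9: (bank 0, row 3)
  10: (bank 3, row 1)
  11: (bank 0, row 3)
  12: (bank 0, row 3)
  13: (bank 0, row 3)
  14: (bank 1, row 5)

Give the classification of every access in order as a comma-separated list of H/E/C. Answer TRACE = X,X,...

#0 (2,3) H  (was 3)
#1 (2,6) C  (was 3)
#2 (2,6) H  (was 6)
#3 (2,0) C  (was 6)
#4 (2,2) C  (was 0)
#5 (2,2) H  (was 2)
#6 (2,2) H  (was 2)
#7 (1,5) E
#8 (0,5) E
#9 (0,3) C  (was 5)
#10 (3,1) E
#11 (0,3) H  (was 3)
#12 (0,3) H  (was 3)
#13 (0,3) H  (was 3)
#14 (1,5) H  (was 5)

TRACE = H,C,H,C,C,H,H,E,E,C,E,H,H,H,H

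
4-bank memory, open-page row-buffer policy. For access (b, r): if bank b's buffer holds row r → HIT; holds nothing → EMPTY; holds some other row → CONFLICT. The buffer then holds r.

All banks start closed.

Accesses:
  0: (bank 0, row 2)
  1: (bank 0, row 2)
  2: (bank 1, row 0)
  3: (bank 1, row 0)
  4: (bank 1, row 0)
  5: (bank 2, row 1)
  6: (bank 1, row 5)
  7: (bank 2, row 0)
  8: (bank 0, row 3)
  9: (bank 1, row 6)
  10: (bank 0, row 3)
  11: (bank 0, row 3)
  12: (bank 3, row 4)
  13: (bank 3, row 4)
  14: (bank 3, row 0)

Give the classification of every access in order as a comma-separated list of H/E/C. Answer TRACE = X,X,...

TRACE = E,H,E,H,H,E,C,C,C,C,H,H,E,H,C

step 0: bank0 None->2 [EMPTY]
step 1: bank0 2->2 [HIT]
step 2: bank1 None->0 [EMPTY]
step 3: bank1 0->0 [HIT]
step 4: bank1 0->0 [HIT]
step 5: bank2 None->1 [EMPTY]
step 6: bank1 0->5 [CONFLICT]
step 7: bank2 1->0 [CONFLICT]
step 8: bank0 2->3 [CONFLICT]
step 9: bank1 5->6 [CONFLICT]
step 10: bank0 3->3 [HIT]
step 11: bank0 3->3 [HIT]
step 12: bank3 None->4 [EMPTY]
step 13: bank3 4->4 [HIT]
step 14: bank3 4->0 [CONFLICT]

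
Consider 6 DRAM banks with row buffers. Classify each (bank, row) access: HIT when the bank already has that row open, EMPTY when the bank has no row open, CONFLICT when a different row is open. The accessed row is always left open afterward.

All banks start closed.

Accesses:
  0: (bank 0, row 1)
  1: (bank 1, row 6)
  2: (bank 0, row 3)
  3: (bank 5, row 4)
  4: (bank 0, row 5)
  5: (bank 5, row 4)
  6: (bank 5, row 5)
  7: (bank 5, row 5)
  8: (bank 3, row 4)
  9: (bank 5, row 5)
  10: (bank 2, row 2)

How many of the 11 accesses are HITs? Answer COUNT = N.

COUNT = 3

step 0: bank0 None->1 [EMPTY]
step 1: bank1 None->6 [EMPTY]
step 2: bank0 1->3 [CONFLICT]
step 3: bank5 None->4 [EMPTY]
step 4: bank0 3->5 [CONFLICT]
step 5: bank5 4->4 [HIT]
step 6: bank5 4->5 [CONFLICT]
step 7: bank5 5->5 [HIT]
step 8: bank3 None->4 [EMPTY]
step 9: bank5 5->5 [HIT]
step 10: bank2 None->2 [EMPTY]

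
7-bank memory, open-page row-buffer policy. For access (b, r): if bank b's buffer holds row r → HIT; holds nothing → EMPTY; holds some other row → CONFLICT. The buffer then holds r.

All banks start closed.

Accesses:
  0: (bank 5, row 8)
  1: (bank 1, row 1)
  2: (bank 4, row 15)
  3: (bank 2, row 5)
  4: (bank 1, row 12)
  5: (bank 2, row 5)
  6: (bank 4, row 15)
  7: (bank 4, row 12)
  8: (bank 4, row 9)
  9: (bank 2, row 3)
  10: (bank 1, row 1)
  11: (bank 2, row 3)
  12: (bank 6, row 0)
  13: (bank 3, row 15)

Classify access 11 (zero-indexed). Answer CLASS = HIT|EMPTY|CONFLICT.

0: bank 5 row 8 — prev None → EMPTY
1: bank 1 row 1 — prev None → EMPTY
2: bank 4 row 15 — prev None → EMPTY
3: bank 2 row 5 — prev None → EMPTY
4: bank 1 row 12 — prev 1 → CONFLICT
5: bank 2 row 5 — prev 5 → HIT
6: bank 4 row 15 — prev 15 → HIT
7: bank 4 row 12 — prev 15 → CONFLICT
8: bank 4 row 9 — prev 12 → CONFLICT
9: bank 2 row 3 — prev 5 → CONFLICT
10: bank 1 row 1 — prev 12 → CONFLICT
11: bank 2 row 3 — prev 3 → HIT
12: bank 6 row 0 — prev None → EMPTY
13: bank 3 row 15 — prev None → EMPTY

CLASS = HIT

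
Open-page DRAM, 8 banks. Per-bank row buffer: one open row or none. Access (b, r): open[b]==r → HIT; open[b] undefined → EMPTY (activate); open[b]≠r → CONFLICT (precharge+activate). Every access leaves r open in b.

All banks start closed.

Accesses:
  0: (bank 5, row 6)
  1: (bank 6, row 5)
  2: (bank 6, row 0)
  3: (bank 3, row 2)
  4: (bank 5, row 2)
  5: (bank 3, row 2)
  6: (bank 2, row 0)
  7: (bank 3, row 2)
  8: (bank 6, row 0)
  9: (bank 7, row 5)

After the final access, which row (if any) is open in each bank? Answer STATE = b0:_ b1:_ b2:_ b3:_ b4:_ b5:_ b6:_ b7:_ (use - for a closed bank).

STATE = b0:- b1:- b2:0 b3:2 b4:- b5:2 b6:0 b7:5

0: bank 5 row 6 — prev None → EMPTY
1: bank 6 row 5 — prev None → EMPTY
2: bank 6 row 0 — prev 5 → CONFLICT
3: bank 3 row 2 — prev None → EMPTY
4: bank 5 row 2 — prev 6 → CONFLICT
5: bank 3 row 2 — prev 2 → HIT
6: bank 2 row 0 — prev None → EMPTY
7: bank 3 row 2 — prev 2 → HIT
8: bank 6 row 0 — prev 0 → HIT
9: bank 7 row 5 — prev None → EMPTY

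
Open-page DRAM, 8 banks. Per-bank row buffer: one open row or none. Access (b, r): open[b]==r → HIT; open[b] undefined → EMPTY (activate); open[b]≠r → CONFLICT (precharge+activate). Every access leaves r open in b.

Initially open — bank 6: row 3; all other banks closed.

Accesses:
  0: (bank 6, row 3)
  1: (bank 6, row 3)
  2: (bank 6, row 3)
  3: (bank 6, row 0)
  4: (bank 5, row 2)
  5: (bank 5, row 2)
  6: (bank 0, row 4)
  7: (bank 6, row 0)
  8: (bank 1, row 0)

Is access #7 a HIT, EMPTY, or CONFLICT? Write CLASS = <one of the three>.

CLASS = HIT

step 0: bank6 3->3 [HIT]
step 1: bank6 3->3 [HIT]
step 2: bank6 3->3 [HIT]
step 3: bank6 3->0 [CONFLICT]
step 4: bank5 None->2 [EMPTY]
step 5: bank5 2->2 [HIT]
step 6: bank0 None->4 [EMPTY]
step 7: bank6 0->0 [HIT]
step 8: bank1 None->0 [EMPTY]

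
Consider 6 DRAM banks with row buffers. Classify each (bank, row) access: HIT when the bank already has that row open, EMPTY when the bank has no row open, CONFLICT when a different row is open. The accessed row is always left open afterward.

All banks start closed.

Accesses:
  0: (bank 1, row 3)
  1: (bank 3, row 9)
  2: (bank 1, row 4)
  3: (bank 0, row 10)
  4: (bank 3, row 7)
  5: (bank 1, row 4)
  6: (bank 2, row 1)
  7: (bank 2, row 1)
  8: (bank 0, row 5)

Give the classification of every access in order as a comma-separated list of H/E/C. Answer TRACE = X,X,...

TRACE = E,E,C,E,C,H,E,H,C

#0 (1,3) E
#1 (3,9) E
#2 (1,4) C  (was 3)
#3 (0,10) E
#4 (3,7) C  (was 9)
#5 (1,4) H  (was 4)
#6 (2,1) E
#7 (2,1) H  (was 1)
#8 (0,5) C  (was 10)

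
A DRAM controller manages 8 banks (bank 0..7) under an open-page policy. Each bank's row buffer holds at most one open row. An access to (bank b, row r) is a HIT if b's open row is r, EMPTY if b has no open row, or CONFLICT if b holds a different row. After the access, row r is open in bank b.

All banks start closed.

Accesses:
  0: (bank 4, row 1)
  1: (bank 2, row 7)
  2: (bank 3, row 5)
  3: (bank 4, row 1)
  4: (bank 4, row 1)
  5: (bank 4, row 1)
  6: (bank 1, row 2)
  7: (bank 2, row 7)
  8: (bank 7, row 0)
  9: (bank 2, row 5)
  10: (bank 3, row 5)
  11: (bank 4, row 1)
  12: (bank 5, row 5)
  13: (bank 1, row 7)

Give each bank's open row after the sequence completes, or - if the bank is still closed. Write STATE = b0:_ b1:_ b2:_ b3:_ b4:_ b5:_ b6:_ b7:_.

STATE = b0:- b1:7 b2:5 b3:5 b4:1 b5:5 b6:- b7:0

#0 (4,1) E
#1 (2,7) E
#2 (3,5) E
#3 (4,1) H  (was 1)
#4 (4,1) H  (was 1)
#5 (4,1) H  (was 1)
#6 (1,2) E
#7 (2,7) H  (was 7)
#8 (7,0) E
#9 (2,5) C  (was 7)
#10 (3,5) H  (was 5)
#11 (4,1) H  (was 1)
#12 (5,5) E
#13 (1,7) C  (was 2)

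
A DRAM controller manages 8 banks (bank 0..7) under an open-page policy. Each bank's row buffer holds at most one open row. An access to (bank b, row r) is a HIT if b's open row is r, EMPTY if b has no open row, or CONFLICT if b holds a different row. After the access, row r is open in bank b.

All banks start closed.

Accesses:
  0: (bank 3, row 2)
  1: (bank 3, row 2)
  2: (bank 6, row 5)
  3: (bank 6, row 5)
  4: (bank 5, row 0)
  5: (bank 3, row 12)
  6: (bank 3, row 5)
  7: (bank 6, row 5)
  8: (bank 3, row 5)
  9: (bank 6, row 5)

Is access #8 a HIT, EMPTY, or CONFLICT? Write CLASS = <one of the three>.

CLASS = HIT

  [0] b3 r2: no row ⇒ E
  [1] b3 r2: had r2 ⇒ H
  [2] b6 r5: no row ⇒ E
  [3] b6 r5: had r5 ⇒ H
  [4] b5 r0: no row ⇒ E
  [5] b3 r12: had r2 ⇒ C
  [6] b3 r5: had r12 ⇒ C
  [7] b6 r5: had r5 ⇒ H
  [8] b3 r5: had r5 ⇒ H
  [9] b6 r5: had r5 ⇒ H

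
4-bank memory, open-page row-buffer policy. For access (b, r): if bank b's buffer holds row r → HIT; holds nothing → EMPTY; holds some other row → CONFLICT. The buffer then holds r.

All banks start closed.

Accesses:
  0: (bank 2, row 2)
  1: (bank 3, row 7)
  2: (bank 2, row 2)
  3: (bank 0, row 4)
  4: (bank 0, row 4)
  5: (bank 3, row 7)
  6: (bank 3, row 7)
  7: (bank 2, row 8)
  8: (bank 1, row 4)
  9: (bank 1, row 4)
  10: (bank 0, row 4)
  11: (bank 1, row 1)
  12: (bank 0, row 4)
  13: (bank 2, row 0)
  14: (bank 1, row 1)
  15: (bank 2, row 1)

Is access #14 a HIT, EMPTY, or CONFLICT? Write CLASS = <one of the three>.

0: bank 2 row 2 — prev None → EMPTY
1: bank 3 row 7 — prev None → EMPTY
2: bank 2 row 2 — prev 2 → HIT
3: bank 0 row 4 — prev None → EMPTY
4: bank 0 row 4 — prev 4 → HIT
5: bank 3 row 7 — prev 7 → HIT
6: bank 3 row 7 — prev 7 → HIT
7: bank 2 row 8 — prev 2 → CONFLICT
8: bank 1 row 4 — prev None → EMPTY
9: bank 1 row 4 — prev 4 → HIT
10: bank 0 row 4 — prev 4 → HIT
11: bank 1 row 1 — prev 4 → CONFLICT
12: bank 0 row 4 — prev 4 → HIT
13: bank 2 row 0 — prev 8 → CONFLICT
14: bank 1 row 1 — prev 1 → HIT
15: bank 2 row 1 — prev 0 → CONFLICT

CLASS = HIT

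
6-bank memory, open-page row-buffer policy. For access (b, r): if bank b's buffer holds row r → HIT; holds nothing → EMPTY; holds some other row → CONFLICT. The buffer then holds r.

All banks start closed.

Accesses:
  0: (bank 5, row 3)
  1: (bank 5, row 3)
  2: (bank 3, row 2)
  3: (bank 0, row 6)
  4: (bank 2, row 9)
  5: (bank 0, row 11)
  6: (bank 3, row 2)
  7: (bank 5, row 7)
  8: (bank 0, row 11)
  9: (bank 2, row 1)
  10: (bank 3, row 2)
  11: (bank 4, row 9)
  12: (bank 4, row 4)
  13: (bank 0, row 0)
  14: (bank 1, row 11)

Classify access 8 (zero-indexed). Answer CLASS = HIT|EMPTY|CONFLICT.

  [0] b5 r3: no row ⇒ E
  [1] b5 r3: had r3 ⇒ H
  [2] b3 r2: no row ⇒ E
  [3] b0 r6: no row ⇒ E
  [4] b2 r9: no row ⇒ E
  [5] b0 r11: had r6 ⇒ C
  [6] b3 r2: had r2 ⇒ H
  [7] b5 r7: had r3 ⇒ C
  [8] b0 r11: had r11 ⇒ H
  [9] b2 r1: had r9 ⇒ C
  [10] b3 r2: had r2 ⇒ H
  [11] b4 r9: no row ⇒ E
  [12] b4 r4: had r9 ⇒ C
  [13] b0 r0: had r11 ⇒ C
  [14] b1 r11: no row ⇒ E

CLASS = HIT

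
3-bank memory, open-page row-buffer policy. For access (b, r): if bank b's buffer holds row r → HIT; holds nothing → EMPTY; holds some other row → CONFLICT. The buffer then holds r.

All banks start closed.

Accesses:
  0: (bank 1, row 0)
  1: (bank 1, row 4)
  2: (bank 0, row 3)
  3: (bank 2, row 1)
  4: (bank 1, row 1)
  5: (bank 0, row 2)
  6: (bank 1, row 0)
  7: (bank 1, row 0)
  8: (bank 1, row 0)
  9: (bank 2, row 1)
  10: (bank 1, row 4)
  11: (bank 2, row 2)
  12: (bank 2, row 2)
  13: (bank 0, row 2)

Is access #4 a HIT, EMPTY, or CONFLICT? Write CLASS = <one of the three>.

CLASS = CONFLICT

0: bank 1 row 0 — prev None → EMPTY
1: bank 1 row 4 — prev 0 → CONFLICT
2: bank 0 row 3 — prev None → EMPTY
3: bank 2 row 1 — prev None → EMPTY
4: bank 1 row 1 — prev 4 → CONFLICT
5: bank 0 row 2 — prev 3 → CONFLICT
6: bank 1 row 0 — prev 1 → CONFLICT
7: bank 1 row 0 — prev 0 → HIT
8: bank 1 row 0 — prev 0 → HIT
9: bank 2 row 1 — prev 1 → HIT
10: bank 1 row 4 — prev 0 → CONFLICT
11: bank 2 row 2 — prev 1 → CONFLICT
12: bank 2 row 2 — prev 2 → HIT
13: bank 0 row 2 — prev 2 → HIT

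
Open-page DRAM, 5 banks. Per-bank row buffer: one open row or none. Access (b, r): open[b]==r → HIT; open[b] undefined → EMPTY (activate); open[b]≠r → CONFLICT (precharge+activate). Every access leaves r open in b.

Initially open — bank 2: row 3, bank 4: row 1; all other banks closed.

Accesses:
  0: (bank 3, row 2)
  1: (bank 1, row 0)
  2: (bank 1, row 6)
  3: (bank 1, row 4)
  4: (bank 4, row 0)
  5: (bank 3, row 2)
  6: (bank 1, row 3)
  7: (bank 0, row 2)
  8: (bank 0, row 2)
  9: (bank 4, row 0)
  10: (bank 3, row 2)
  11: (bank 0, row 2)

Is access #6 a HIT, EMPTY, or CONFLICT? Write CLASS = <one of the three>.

CLASS = CONFLICT

step 0: bank3 None->2 [EMPTY]
step 1: bank1 None->0 [EMPTY]
step 2: bank1 0->6 [CONFLICT]
step 3: bank1 6->4 [CONFLICT]
step 4: bank4 1->0 [CONFLICT]
step 5: bank3 2->2 [HIT]
step 6: bank1 4->3 [CONFLICT]
step 7: bank0 None->2 [EMPTY]
step 8: bank0 2->2 [HIT]
step 9: bank4 0->0 [HIT]
step 10: bank3 2->2 [HIT]
step 11: bank0 2->2 [HIT]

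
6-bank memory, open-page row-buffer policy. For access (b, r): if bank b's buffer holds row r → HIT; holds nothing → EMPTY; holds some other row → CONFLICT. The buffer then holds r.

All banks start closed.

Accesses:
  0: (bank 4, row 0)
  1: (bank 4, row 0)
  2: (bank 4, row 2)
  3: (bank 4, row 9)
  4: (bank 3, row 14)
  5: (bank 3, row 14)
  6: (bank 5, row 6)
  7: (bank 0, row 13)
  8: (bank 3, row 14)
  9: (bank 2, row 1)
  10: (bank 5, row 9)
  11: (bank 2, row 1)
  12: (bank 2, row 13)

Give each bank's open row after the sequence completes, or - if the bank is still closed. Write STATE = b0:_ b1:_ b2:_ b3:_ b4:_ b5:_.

STATE = b0:13 b1:- b2:13 b3:14 b4:9 b5:9

0: bank 4 row 0 — prev None → EMPTY
1: bank 4 row 0 — prev 0 → HIT
2: bank 4 row 2 — prev 0 → CONFLICT
3: bank 4 row 9 — prev 2 → CONFLICT
4: bank 3 row 14 — prev None → EMPTY
5: bank 3 row 14 — prev 14 → HIT
6: bank 5 row 6 — prev None → EMPTY
7: bank 0 row 13 — prev None → EMPTY
8: bank 3 row 14 — prev 14 → HIT
9: bank 2 row 1 — prev None → EMPTY
10: bank 5 row 9 — prev 6 → CONFLICT
11: bank 2 row 1 — prev 1 → HIT
12: bank 2 row 13 — prev 1 → CONFLICT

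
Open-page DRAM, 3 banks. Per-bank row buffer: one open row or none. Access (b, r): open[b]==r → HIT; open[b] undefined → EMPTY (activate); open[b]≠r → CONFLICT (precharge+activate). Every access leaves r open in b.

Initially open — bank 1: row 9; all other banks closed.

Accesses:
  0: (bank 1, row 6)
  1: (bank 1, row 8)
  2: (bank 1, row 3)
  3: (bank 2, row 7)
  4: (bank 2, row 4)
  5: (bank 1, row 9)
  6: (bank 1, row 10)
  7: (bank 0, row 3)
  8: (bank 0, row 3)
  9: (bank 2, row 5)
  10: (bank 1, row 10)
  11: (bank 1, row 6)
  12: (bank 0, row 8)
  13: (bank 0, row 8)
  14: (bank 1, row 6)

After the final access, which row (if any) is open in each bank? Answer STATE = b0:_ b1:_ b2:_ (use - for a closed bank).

STATE = b0:8 b1:6 b2:5

0: bank 1 row 6 — prev 9 → CONFLICT
1: bank 1 row 8 — prev 6 → CONFLICT
2: bank 1 row 3 — prev 8 → CONFLICT
3: bank 2 row 7 — prev None → EMPTY
4: bank 2 row 4 — prev 7 → CONFLICT
5: bank 1 row 9 — prev 3 → CONFLICT
6: bank 1 row 10 — prev 9 → CONFLICT
7: bank 0 row 3 — prev None → EMPTY
8: bank 0 row 3 — prev 3 → HIT
9: bank 2 row 5 — prev 4 → CONFLICT
10: bank 1 row 10 — prev 10 → HIT
11: bank 1 row 6 — prev 10 → CONFLICT
12: bank 0 row 8 — prev 3 → CONFLICT
13: bank 0 row 8 — prev 8 → HIT
14: bank 1 row 6 — prev 6 → HIT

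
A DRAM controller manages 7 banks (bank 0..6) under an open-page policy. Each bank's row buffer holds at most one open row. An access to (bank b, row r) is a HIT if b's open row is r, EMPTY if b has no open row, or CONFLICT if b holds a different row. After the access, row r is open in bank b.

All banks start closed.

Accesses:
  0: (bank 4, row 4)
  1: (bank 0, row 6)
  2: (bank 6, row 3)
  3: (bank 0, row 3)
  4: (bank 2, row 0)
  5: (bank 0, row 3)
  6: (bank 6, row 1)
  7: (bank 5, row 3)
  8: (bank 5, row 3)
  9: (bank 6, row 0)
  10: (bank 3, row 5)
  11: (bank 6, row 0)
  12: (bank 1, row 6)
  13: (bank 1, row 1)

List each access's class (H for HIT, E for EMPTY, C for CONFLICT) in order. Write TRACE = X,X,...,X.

0: bank 4 row 4 — prev None → EMPTY
1: bank 0 row 6 — prev None → EMPTY
2: bank 6 row 3 — prev None → EMPTY
3: bank 0 row 3 — prev 6 → CONFLICT
4: bank 2 row 0 — prev None → EMPTY
5: bank 0 row 3 — prev 3 → HIT
6: bank 6 row 1 — prev 3 → CONFLICT
7: bank 5 row 3 — prev None → EMPTY
8: bank 5 row 3 — prev 3 → HIT
9: bank 6 row 0 — prev 1 → CONFLICT
10: bank 3 row 5 — prev None → EMPTY
11: bank 6 row 0 — prev 0 → HIT
12: bank 1 row 6 — prev None → EMPTY
13: bank 1 row 1 — prev 6 → CONFLICT

TRACE = E,E,E,C,E,H,C,E,H,C,E,H,E,C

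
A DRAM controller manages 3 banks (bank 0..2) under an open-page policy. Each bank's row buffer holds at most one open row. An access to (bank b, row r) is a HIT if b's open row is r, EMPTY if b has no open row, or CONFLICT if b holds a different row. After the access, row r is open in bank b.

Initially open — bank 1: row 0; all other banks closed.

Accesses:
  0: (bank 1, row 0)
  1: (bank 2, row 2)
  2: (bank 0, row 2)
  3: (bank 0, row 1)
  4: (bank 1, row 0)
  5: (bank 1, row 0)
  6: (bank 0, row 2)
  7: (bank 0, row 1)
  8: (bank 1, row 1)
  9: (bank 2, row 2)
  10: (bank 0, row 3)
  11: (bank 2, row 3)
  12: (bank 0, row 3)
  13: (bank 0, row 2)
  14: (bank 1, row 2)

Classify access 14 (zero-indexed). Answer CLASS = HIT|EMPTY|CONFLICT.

#0 (1,0) H  (was 0)
#1 (2,2) E
#2 (0,2) E
#3 (0,1) C  (was 2)
#4 (1,0) H  (was 0)
#5 (1,0) H  (was 0)
#6 (0,2) C  (was 1)
#7 (0,1) C  (was 2)
#8 (1,1) C  (was 0)
#9 (2,2) H  (was 2)
#10 (0,3) C  (was 1)
#11 (2,3) C  (was 2)
#12 (0,3) H  (was 3)
#13 (0,2) C  (was 3)
#14 (1,2) C  (was 1)

CLASS = CONFLICT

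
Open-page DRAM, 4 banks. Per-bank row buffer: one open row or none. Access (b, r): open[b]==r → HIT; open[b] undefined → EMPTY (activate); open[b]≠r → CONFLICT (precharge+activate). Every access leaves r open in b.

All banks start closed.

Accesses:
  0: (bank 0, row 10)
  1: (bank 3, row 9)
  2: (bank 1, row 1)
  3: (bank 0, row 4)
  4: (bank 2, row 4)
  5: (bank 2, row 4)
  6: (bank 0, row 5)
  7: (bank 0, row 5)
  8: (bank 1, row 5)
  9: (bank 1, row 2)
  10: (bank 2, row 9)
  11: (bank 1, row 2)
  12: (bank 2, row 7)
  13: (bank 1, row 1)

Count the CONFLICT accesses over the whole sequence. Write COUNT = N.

COUNT = 7

0: bank 0 row 10 — prev None → EMPTY
1: bank 3 row 9 — prev None → EMPTY
2: bank 1 row 1 — prev None → EMPTY
3: bank 0 row 4 — prev 10 → CONFLICT
4: bank 2 row 4 — prev None → EMPTY
5: bank 2 row 4 — prev 4 → HIT
6: bank 0 row 5 — prev 4 → CONFLICT
7: bank 0 row 5 — prev 5 → HIT
8: bank 1 row 5 — prev 1 → CONFLICT
9: bank 1 row 2 — prev 5 → CONFLICT
10: bank 2 row 9 — prev 4 → CONFLICT
11: bank 1 row 2 — prev 2 → HIT
12: bank 2 row 7 — prev 9 → CONFLICT
13: bank 1 row 1 — prev 2 → CONFLICT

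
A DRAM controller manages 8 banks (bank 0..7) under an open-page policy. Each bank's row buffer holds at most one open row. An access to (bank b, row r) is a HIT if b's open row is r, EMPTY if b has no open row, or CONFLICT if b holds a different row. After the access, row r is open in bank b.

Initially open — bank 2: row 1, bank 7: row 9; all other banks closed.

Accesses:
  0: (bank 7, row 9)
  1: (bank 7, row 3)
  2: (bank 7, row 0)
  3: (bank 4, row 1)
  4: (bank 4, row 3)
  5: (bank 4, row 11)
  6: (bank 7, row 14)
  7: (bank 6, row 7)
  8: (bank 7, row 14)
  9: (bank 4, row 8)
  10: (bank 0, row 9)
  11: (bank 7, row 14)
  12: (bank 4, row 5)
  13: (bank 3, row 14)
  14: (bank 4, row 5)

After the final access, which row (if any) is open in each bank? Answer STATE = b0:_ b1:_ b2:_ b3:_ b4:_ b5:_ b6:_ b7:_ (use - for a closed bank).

STATE = b0:9 b1:- b2:1 b3:14 b4:5 b5:- b6:7 b7:14

0: bank 7 row 9 — prev 9 → HIT
1: bank 7 row 3 — prev 9 → CONFLICT
2: bank 7 row 0 — prev 3 → CONFLICT
3: bank 4 row 1 — prev None → EMPTY
4: bank 4 row 3 — prev 1 → CONFLICT
5: bank 4 row 11 — prev 3 → CONFLICT
6: bank 7 row 14 — prev 0 → CONFLICT
7: bank 6 row 7 — prev None → EMPTY
8: bank 7 row 14 — prev 14 → HIT
9: bank 4 row 8 — prev 11 → CONFLICT
10: bank 0 row 9 — prev None → EMPTY
11: bank 7 row 14 — prev 14 → HIT
12: bank 4 row 5 — prev 8 → CONFLICT
13: bank 3 row 14 — prev None → EMPTY
14: bank 4 row 5 — prev 5 → HIT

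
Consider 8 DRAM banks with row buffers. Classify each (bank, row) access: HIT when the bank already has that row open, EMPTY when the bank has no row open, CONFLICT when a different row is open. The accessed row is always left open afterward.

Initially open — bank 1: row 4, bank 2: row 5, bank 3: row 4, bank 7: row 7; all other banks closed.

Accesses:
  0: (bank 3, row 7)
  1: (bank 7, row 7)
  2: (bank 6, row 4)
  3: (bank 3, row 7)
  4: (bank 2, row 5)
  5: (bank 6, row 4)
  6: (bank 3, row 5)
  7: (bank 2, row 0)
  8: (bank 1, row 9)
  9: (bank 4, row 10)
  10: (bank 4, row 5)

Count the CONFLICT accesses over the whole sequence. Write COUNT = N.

COUNT = 5

step 0: bank3 4->7 [CONFLICT]
step 1: bank7 7->7 [HIT]
step 2: bank6 None->4 [EMPTY]
step 3: bank3 7->7 [HIT]
step 4: bank2 5->5 [HIT]
step 5: bank6 4->4 [HIT]
step 6: bank3 7->5 [CONFLICT]
step 7: bank2 5->0 [CONFLICT]
step 8: bank1 4->9 [CONFLICT]
step 9: bank4 None->10 [EMPTY]
step 10: bank4 10->5 [CONFLICT]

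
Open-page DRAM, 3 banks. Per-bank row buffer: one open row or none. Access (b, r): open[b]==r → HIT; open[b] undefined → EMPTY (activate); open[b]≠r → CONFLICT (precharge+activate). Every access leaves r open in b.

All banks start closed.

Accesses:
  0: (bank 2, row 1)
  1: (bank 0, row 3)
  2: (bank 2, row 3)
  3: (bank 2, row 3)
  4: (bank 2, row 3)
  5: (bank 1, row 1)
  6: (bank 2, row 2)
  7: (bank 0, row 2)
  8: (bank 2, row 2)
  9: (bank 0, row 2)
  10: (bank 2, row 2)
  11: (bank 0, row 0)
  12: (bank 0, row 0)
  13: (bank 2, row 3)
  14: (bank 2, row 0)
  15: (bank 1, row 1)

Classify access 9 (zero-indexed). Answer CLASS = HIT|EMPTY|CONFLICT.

CLASS = HIT

step 0: bank2 None->1 [EMPTY]
step 1: bank0 None->3 [EMPTY]
step 2: bank2 1->3 [CONFLICT]
step 3: bank2 3->3 [HIT]
step 4: bank2 3->3 [HIT]
step 5: bank1 None->1 [EMPTY]
step 6: bank2 3->2 [CONFLICT]
step 7: bank0 3->2 [CONFLICT]
step 8: bank2 2->2 [HIT]
step 9: bank0 2->2 [HIT]
step 10: bank2 2->2 [HIT]
step 11: bank0 2->0 [CONFLICT]
step 12: bank0 0->0 [HIT]
step 13: bank2 2->3 [CONFLICT]
step 14: bank2 3->0 [CONFLICT]
step 15: bank1 1->1 [HIT]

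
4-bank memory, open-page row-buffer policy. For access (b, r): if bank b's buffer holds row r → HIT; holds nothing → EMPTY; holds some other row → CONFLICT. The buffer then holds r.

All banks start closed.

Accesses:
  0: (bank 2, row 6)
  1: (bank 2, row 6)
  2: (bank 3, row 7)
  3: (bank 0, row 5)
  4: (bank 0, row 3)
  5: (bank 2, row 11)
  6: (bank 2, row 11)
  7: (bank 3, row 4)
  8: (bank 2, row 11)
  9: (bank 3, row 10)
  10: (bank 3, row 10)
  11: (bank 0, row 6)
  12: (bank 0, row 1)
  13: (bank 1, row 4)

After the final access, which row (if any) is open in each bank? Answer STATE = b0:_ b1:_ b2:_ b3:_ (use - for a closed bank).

STATE = b0:1 b1:4 b2:11 b3:10

  [0] b2 r6: no row ⇒ E
  [1] b2 r6: had r6 ⇒ H
  [2] b3 r7: no row ⇒ E
  [3] b0 r5: no row ⇒ E
  [4] b0 r3: had r5 ⇒ C
  [5] b2 r11: had r6 ⇒ C
  [6] b2 r11: had r11 ⇒ H
  [7] b3 r4: had r7 ⇒ C
  [8] b2 r11: had r11 ⇒ H
  [9] b3 r10: had r4 ⇒ C
  [10] b3 r10: had r10 ⇒ H
  [11] b0 r6: had r3 ⇒ C
  [12] b0 r1: had r6 ⇒ C
  [13] b1 r4: no row ⇒ E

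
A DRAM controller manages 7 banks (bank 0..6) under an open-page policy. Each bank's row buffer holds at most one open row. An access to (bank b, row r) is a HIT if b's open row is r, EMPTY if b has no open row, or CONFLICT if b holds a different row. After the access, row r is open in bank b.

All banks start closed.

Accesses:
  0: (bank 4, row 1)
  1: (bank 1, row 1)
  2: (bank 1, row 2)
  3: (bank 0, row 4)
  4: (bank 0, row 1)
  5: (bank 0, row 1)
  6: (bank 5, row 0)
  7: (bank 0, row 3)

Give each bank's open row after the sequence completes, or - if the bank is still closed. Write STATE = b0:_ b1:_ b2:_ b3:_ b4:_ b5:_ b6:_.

#0 (4,1) E
#1 (1,1) E
#2 (1,2) C  (was 1)
#3 (0,4) E
#4 (0,1) C  (was 4)
#5 (0,1) H  (was 1)
#6 (5,0) E
#7 (0,3) C  (was 1)

STATE = b0:3 b1:2 b2:- b3:- b4:1 b5:0 b6:-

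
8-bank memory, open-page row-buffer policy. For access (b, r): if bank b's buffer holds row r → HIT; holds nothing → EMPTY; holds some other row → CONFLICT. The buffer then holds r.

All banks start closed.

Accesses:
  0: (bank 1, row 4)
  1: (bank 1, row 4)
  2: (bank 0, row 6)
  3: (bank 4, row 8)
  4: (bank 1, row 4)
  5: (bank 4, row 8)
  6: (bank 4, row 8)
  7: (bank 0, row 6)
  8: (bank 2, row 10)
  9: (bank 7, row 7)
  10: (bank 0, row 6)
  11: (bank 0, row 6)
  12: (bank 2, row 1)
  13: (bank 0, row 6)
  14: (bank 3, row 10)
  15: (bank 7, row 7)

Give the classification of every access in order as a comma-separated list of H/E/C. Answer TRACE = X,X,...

step 0: bank1 None->4 [EMPTY]
step 1: bank1 4->4 [HIT]
step 2: bank0 None->6 [EMPTY]
step 3: bank4 None->8 [EMPTY]
step 4: bank1 4->4 [HIT]
step 5: bank4 8->8 [HIT]
step 6: bank4 8->8 [HIT]
step 7: bank0 6->6 [HIT]
step 8: bank2 None->10 [EMPTY]
step 9: bank7 None->7 [EMPTY]
step 10: bank0 6->6 [HIT]
step 11: bank0 6->6 [HIT]
step 12: bank2 10->1 [CONFLICT]
step 13: bank0 6->6 [HIT]
step 14: bank3 None->10 [EMPTY]
step 15: bank7 7->7 [HIT]

TRACE = E,H,E,E,H,H,H,H,E,E,H,H,C,H,E,H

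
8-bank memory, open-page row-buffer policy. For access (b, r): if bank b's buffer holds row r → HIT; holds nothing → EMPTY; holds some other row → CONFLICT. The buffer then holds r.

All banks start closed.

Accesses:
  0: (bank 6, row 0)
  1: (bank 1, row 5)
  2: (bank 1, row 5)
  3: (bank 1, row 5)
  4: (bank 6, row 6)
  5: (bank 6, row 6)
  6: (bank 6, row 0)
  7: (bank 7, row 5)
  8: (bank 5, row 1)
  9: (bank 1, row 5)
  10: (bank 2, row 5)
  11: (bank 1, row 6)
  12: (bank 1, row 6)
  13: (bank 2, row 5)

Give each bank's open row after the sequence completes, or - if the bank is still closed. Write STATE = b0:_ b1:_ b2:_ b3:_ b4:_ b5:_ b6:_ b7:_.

step 0: bank6 None->0 [EMPTY]
step 1: bank1 None->5 [EMPTY]
step 2: bank1 5->5 [HIT]
step 3: bank1 5->5 [HIT]
step 4: bank6 0->6 [CONFLICT]
step 5: bank6 6->6 [HIT]
step 6: bank6 6->0 [CONFLICT]
step 7: bank7 None->5 [EMPTY]
step 8: bank5 None->1 [EMPTY]
step 9: bank1 5->5 [HIT]
step 10: bank2 None->5 [EMPTY]
step 11: bank1 5->6 [CONFLICT]
step 12: bank1 6->6 [HIT]
step 13: bank2 5->5 [HIT]

STATE = b0:- b1:6 b2:5 b3:- b4:- b5:1 b6:0 b7:5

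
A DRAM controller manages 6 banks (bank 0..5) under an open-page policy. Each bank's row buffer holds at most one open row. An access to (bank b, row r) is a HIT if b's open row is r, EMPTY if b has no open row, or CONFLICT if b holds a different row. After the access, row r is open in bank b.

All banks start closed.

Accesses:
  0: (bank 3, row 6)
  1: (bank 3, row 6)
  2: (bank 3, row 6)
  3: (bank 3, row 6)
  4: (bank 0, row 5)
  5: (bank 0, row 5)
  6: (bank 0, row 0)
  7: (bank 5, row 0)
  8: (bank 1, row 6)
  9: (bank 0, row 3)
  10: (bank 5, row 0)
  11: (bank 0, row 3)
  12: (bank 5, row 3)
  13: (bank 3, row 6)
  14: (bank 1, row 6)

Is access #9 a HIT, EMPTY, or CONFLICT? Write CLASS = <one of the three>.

0: bank 3 row 6 — prev None → EMPTY
1: bank 3 row 6 — prev 6 → HIT
2: bank 3 row 6 — prev 6 → HIT
3: bank 3 row 6 — prev 6 → HIT
4: bank 0 row 5 — prev None → EMPTY
5: bank 0 row 5 — prev 5 → HIT
6: bank 0 row 0 — prev 5 → CONFLICT
7: bank 5 row 0 — prev None → EMPTY
8: bank 1 row 6 — prev None → EMPTY
9: bank 0 row 3 — prev 0 → CONFLICT
10: bank 5 row 0 — prev 0 → HIT
11: bank 0 row 3 — prev 3 → HIT
12: bank 5 row 3 — prev 0 → CONFLICT
13: bank 3 row 6 — prev 6 → HIT
14: bank 1 row 6 — prev 6 → HIT

CLASS = CONFLICT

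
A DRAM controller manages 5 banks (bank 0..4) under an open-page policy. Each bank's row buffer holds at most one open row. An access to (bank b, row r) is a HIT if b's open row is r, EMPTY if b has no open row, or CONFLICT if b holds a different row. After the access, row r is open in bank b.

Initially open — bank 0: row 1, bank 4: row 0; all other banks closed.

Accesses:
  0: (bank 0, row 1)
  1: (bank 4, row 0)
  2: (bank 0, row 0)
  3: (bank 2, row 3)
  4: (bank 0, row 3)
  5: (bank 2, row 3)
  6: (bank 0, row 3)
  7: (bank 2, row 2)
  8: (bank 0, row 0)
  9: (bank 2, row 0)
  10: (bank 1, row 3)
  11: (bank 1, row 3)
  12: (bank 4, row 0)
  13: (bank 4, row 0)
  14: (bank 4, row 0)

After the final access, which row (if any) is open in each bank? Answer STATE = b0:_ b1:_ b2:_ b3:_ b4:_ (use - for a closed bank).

0: bank 0 row 1 — prev 1 → HIT
1: bank 4 row 0 — prev 0 → HIT
2: bank 0 row 0 — prev 1 → CONFLICT
3: bank 2 row 3 — prev None → EMPTY
4: bank 0 row 3 — prev 0 → CONFLICT
5: bank 2 row 3 — prev 3 → HIT
6: bank 0 row 3 — prev 3 → HIT
7: bank 2 row 2 — prev 3 → CONFLICT
8: bank 0 row 0 — prev 3 → CONFLICT
9: bank 2 row 0 — prev 2 → CONFLICT
10: bank 1 row 3 — prev None → EMPTY
11: bank 1 row 3 — prev 3 → HIT
12: bank 4 row 0 — prev 0 → HIT
13: bank 4 row 0 — prev 0 → HIT
14: bank 4 row 0 — prev 0 → HIT

STATE = b0:0 b1:3 b2:0 b3:- b4:0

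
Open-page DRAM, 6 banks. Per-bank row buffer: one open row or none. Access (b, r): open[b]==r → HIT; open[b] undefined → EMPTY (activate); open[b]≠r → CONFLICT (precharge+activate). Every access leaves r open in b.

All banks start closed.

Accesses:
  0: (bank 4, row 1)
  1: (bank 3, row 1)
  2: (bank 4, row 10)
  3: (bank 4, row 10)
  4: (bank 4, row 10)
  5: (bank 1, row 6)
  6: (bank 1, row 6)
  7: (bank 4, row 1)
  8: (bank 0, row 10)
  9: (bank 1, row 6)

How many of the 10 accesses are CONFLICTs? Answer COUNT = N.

COUNT = 2

step 0: bank4 None->1 [EMPTY]
step 1: bank3 None->1 [EMPTY]
step 2: bank4 1->10 [CONFLICT]
step 3: bank4 10->10 [HIT]
step 4: bank4 10->10 [HIT]
step 5: bank1 None->6 [EMPTY]
step 6: bank1 6->6 [HIT]
step 7: bank4 10->1 [CONFLICT]
step 8: bank0 None->10 [EMPTY]
step 9: bank1 6->6 [HIT]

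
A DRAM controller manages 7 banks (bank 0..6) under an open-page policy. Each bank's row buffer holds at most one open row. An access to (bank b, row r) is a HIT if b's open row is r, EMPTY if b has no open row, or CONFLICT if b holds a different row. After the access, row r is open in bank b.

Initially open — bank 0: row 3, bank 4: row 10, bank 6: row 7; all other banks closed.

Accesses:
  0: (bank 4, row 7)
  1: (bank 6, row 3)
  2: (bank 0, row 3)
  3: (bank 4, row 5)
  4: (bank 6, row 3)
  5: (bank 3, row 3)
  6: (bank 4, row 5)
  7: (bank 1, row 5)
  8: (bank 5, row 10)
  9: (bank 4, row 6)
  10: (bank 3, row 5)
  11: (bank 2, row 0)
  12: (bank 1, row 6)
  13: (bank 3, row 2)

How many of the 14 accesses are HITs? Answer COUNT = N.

COUNT = 3

  [0] b4 r7: had r10 ⇒ C
  [1] b6 r3: had r7 ⇒ C
  [2] b0 r3: had r3 ⇒ H
  [3] b4 r5: had r7 ⇒ C
  [4] b6 r3: had r3 ⇒ H
  [5] b3 r3: no row ⇒ E
  [6] b4 r5: had r5 ⇒ H
  [7] b1 r5: no row ⇒ E
  [8] b5 r10: no row ⇒ E
  [9] b4 r6: had r5 ⇒ C
  [10] b3 r5: had r3 ⇒ C
  [11] b2 r0: no row ⇒ E
  [12] b1 r6: had r5 ⇒ C
  [13] b3 r2: had r5 ⇒ C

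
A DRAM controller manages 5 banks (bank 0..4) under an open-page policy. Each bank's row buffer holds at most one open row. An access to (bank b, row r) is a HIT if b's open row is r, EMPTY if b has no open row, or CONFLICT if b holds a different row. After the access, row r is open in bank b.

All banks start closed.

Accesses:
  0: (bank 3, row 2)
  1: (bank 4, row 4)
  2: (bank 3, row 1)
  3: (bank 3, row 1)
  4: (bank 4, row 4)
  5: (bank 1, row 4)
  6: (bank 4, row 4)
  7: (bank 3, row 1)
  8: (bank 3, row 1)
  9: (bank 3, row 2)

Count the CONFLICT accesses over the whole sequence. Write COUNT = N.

COUNT = 2

step 0: bank3 None->2 [EMPTY]
step 1: bank4 None->4 [EMPTY]
step 2: bank3 2->1 [CONFLICT]
step 3: bank3 1->1 [HIT]
step 4: bank4 4->4 [HIT]
step 5: bank1 None->4 [EMPTY]
step 6: bank4 4->4 [HIT]
step 7: bank3 1->1 [HIT]
step 8: bank3 1->1 [HIT]
step 9: bank3 1->2 [CONFLICT]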